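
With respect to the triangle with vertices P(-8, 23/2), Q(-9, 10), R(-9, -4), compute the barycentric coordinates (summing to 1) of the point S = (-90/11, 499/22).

Signed area of the reference triangle: [PQR] = ½·((-8)·(10−(-4)) + (-9)·(-4−(23/2)) + (-9)·(23/2−10)) = ½·(-112 + 279/2 − 27/2) = 7.
[SQR] = ½·((-90/11)·(10−(-4)) + (-9)·(-4−(499/22)) + (-9)·(499/22−10)) = ½·(-1260/11 + 5283/22 − 2511/22) = 63/11, so the P-coordinate is (63/11)/7 = 9/11.
[PSR] = ½·((-8)·(499/22−(-4)) + (-90/11)·(-4−(23/2)) + (-9)·(23/2−(499/22))) = ½·(-2348/11 + 1395/11 + 1107/11) = 7, so the Q-coordinate is 1.
[PQS] = ½·((-8)·(10−(499/22)) + (-9)·(499/22−(23/2)) + (-90/11)·(23/2−10)) = ½·(1116/11 − 1107/11 − 135/11) = -63/11, so the R-coordinate is -9/11.
Check: 9/11 + 1 − 9/11 = 1.

(9/11, 1, -9/11)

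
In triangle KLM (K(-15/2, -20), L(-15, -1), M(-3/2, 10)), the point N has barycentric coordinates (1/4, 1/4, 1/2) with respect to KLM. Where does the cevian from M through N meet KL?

(-45/4, -21/2)

Line MN meets KL where the M-coordinate vanishes; zeroing N's M-weight and renormalizing leaves K, L-weights 1/4 : 1/4 → (1/2, 1/2).
So J = (1/2)·K + (1/2)·L = (-45/4, -21/2).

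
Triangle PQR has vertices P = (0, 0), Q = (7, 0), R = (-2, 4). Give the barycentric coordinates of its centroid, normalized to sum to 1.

The centroid is the average of the vertices, so each weight is 1/3.

(1/3, 1/3, 1/3)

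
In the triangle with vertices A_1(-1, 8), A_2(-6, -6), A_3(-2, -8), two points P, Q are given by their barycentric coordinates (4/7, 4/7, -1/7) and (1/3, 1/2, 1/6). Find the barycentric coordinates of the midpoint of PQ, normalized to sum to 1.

(19/42, 15/28, 1/84)

Since both coordinate triples sum to 1, the midpoint's barycentrics are the componentwise average.
(4/7+1/3)/2 = 19/42; similarly 15/28 and 1/84.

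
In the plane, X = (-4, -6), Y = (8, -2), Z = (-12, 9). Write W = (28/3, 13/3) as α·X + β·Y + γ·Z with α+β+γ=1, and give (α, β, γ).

Signed area of the reference triangle: [XYZ] = ½·((-4)·(-2−9) + 8·(9−(-6)) + (-12)·(-6−(-2))) = ½·(44 + 120 + 48) = 106.
[WYZ] = ½·((28/3)·(-2−9) + 8·(9−(13/3)) + (-12)·(13/3−(-2))) = ½·(-308/3 + 112/3 − 76) = -212/3, so the X-coordinate is (-212/3)/106 = -2/3.
[XWZ] = ½·((-4)·(13/3−9) + (28/3)·(9−(-6)) + (-12)·(-6−(13/3))) = ½·(56/3 + 140 + 124) = 424/3, so the Y-coordinate is 4/3.
[XYW] = ½·((-4)·(-2−(13/3)) + 8·(13/3−(-6)) + (28/3)·(-6−(-2))) = ½·(76/3 + 248/3 − 112/3) = 106/3, so the Z-coordinate is 1/3.
Check: -2/3 + 4/3 + 1/3 = 1.

(-2/3, 4/3, 1/3)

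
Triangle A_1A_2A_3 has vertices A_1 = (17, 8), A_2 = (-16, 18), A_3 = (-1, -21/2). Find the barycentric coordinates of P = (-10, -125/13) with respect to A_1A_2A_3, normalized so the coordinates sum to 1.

Signed area of the reference triangle: [A_1A_2A_3] = ½·(17·(18−(-21/2)) + (-16)·(-21/2−8) + (-1)·(8−18)) = ½·(969/2 + 296 + 10) = 1581/4.
[PA_2A_3] = ½·((-10)·(18−(-21/2)) + (-16)·(-21/2−(-125/13)) + (-1)·(-125/13−18)) = ½·(-285 + 184/13 + 359/13) = -1581/13, so the A_1-coordinate is (-1581/13)/(1581/4) = -4/13.
[A_1PA_3] = ½·(17·(-125/13−(-21/2)) + (-10)·(-21/2−8) + (-1)·(8−(-125/13))) = ½·(391/26 + 185 − 229/13) = 4743/52, so the A_2-coordinate is 3/13.
[A_1A_2P] = ½·(17·(18−(-125/13)) + (-16)·(-125/13−8) + (-10)·(8−18)) = ½·(6103/13 + 3664/13 + 100) = 11067/26, so the A_3-coordinate is 14/13.
Check: -4/13 + 3/13 + 14/13 = 1.

(-4/13, 3/13, 14/13)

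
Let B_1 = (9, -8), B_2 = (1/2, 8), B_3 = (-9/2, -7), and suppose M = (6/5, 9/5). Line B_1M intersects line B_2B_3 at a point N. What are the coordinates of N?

(-3/4, 17/4)

Barycentric coordinates of M with respect to B_1B_2B_3: (1/5, 3/5, 1/5).
On side B_2B_3 the B_1-coordinate is zero; dropping M's B_1-weight 1/5 and renormalizing the remaining 3/5 : 1/5 gives weights 3/4, 1/4 on B_2, B_3.
N = (3/4)·(1/2, 8) + (1/4)·(-9/2, -7) = (-3/4, 17/4).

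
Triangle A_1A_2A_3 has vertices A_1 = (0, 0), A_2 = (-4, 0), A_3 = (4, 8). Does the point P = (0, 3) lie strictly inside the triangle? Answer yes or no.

yes

Barycentric coordinates of P: (1/4, 3/8, 3/8).
The three coordinates are positive, positive, positive; a point is interior exactly when all three are positive.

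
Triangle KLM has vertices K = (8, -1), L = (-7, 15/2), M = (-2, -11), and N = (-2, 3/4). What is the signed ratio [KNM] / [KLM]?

[KLM] = ½·(8·(15/2−(-11)) + (-7)·(-11−(-1)) + (-2)·(-1−(15/2))) = ½·(148 + 70 + 17) = 235/2.
[KNM] = ½·(8·(3/4−(-11)) + (-2)·(-11−(-1)) + (-2)·(-1−(3/4))) = ½·(94 + 20 + 7/2) = 235/4, so the ratio is (235/4)/(235/2) = 1/2.

1/2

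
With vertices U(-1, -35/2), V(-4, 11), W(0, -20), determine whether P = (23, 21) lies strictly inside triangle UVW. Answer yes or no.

Barycentric coordinates of P: (-877/21, 197/42, 533/14).
The three coordinates are negative, positive, positive; a point is interior exactly when all three are positive.

no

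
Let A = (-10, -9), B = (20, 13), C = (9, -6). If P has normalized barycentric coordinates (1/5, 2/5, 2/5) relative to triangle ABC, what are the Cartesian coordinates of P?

(48/5, 1)

P = (1/5)·A + (2/5)·B + (2/5)·C.
x-coordinate: (1/5)·(-10) + (2/5)·20 + (2/5)·9 = 48/5.
y-coordinate: (1/5)·(-9) + (2/5)·13 + (2/5)·(-6) = 1.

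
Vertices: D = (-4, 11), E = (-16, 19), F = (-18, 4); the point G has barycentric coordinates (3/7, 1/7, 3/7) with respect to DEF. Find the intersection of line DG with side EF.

(-35/2, 31/4)

Line DG meets EF where the D-coordinate vanishes; zeroing G's D-weight and renormalizing leaves E, F-weights 1/7 : 3/7 → (1/4, 3/4).
So H = (1/4)·E + (3/4)·F = (-35/2, 31/4).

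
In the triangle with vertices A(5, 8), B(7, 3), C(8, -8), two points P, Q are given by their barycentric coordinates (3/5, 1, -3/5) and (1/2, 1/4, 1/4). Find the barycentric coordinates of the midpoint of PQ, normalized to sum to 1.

(11/20, 5/8, -7/40)

Since both coordinate triples sum to 1, the midpoint's barycentrics are the componentwise average.
(3/5+1/2)/2 = 11/20; similarly 5/8 and -7/40.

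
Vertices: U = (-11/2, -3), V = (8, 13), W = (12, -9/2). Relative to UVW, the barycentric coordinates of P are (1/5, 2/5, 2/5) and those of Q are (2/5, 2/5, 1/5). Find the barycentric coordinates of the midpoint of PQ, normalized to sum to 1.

Since both coordinate triples sum to 1, the midpoint's barycentrics are the componentwise average.
(1/5+2/5)/2 = 3/10; similarly 2/5 and 3/10.

(3/10, 2/5, 3/10)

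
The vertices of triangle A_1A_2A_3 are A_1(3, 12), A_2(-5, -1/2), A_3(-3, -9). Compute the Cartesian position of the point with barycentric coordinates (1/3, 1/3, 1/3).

P = (1/3)·A_1 + (1/3)·A_2 + (1/3)·A_3.
x-coordinate: (1/3)·3 + (1/3)·(-5) + (1/3)·(-3) = -5/3.
y-coordinate: (1/3)·12 + (1/3)·(-1/2) + (1/3)·(-9) = 5/6.

(-5/3, 5/6)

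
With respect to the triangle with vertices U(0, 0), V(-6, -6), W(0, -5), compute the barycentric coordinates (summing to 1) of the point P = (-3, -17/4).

(1/4, 1/2, 1/4)

Signed area of the reference triangle: [UVW] = ½·(0·(-6−(-5)) + (-6)·(-5−0) + 0·(0−(-6))) = ½·(0 + 30 + 0) = 15.
[PVW] = ½·((-3)·(-6−(-5)) + (-6)·(-5−(-17/4)) + 0·(-17/4−(-6))) = ½·(3 + 9/2 + 0) = 15/4, so the U-coordinate is (15/4)/15 = 1/4.
[UPW] = ½·(0·(-17/4−(-5)) + (-3)·(-5−0) + 0·(0−(-17/4))) = ½·(0 + 15 + 0) = 15/2, so the V-coordinate is 1/2.
[UVP] = ½·(0·(-6−(-17/4)) + (-6)·(-17/4−0) + (-3)·(0−(-6))) = ½·(0 + 51/2 − 18) = 15/4, so the W-coordinate is 1/4.
Check: 1/4 + 1/2 + 1/4 = 1.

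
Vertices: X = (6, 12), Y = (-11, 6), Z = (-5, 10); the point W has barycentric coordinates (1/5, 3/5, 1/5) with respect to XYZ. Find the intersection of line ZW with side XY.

(-27/4, 15/2)

Line ZW meets XY where the Z-coordinate vanishes; zeroing W's Z-weight and renormalizing leaves X, Y-weights 1/5 : 3/5 → (1/4, 3/4).
So V = (1/4)·X + (3/4)·Y = (-27/4, 15/2).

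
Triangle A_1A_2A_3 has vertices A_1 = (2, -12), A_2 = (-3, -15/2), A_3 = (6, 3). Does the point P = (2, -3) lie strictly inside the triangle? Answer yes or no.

Barycentric coordinates of P: (4/31, 12/31, 15/31).
The three coordinates are positive, positive, positive; a point is interior exactly when all three are positive.

yes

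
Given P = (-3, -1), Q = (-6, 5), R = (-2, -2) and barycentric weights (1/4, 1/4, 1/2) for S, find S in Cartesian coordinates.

(-13/4, 0)

S = (1/4)·P + (1/4)·Q + (1/2)·R.
x-coordinate: (1/4)·(-3) + (1/4)·(-6) + (1/2)·(-2) = -13/4.
y-coordinate: (1/4)·(-1) + (1/4)·5 + (1/2)·(-2) = 0.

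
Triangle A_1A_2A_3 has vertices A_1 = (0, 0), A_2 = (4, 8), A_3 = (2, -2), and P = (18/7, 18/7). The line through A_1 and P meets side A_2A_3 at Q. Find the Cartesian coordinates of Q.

Barycentric coordinates of P with respect to A_1A_2A_3: (1/7, 3/7, 3/7).
On side A_2A_3 the A_1-coordinate is zero; dropping P's A_1-weight 1/7 and renormalizing the remaining 3/7 : 3/7 gives weights 1/2, 1/2 on A_2, A_3.
Q = (1/2)·(4, 8) + (1/2)·(2, -2) = (3, 3).

(3, 3)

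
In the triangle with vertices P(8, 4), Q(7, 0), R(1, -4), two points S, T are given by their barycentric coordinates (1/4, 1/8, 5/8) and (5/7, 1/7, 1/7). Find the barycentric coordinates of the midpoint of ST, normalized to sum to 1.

Since both coordinate triples sum to 1, the midpoint's barycentrics are the componentwise average.
(1/4+5/7)/2 = 27/56; similarly 15/112 and 43/112.

(27/56, 15/112, 43/112)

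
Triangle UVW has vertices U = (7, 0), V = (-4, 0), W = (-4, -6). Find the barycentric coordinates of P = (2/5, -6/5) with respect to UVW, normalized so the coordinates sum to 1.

(2/5, 2/5, 1/5)

Signed area of the reference triangle: [UVW] = ½·(7·(0−(-6)) + (-4)·(-6−0) + (-4)·(0−0)) = ½·(42 + 24 + 0) = 33.
[PVW] = ½·((2/5)·(0−(-6)) + (-4)·(-6−(-6/5)) + (-4)·(-6/5−0)) = ½·(12/5 + 96/5 + 24/5) = 66/5, so the U-coordinate is (66/5)/33 = 2/5.
[UPW] = ½·(7·(-6/5−(-6)) + (2/5)·(-6−0) + (-4)·(0−(-6/5))) = ½·(168/5 − 12/5 − 24/5) = 66/5, so the V-coordinate is 2/5.
[UVP] = ½·(7·(0−(-6/5)) + (-4)·(-6/5−0) + (2/5)·(0−0)) = ½·(42/5 + 24/5 + 0) = 33/5, so the W-coordinate is 1/5.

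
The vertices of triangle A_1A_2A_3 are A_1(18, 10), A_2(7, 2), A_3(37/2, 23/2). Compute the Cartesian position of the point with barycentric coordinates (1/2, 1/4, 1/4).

P = (1/2)·A_1 + (1/4)·A_2 + (1/4)·A_3.
x-coordinate: (1/2)·18 + (1/4)·7 + (1/4)·(37/2) = 123/8.
y-coordinate: (1/2)·10 + (1/4)·2 + (1/4)·(23/2) = 67/8.

(123/8, 67/8)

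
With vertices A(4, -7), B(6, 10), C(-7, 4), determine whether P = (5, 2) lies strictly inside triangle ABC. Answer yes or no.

Barycentric coordinates of P: (98/209, 10/19, 1/209).
The three coordinates are positive, positive, positive; a point is interior exactly when all three are positive.

yes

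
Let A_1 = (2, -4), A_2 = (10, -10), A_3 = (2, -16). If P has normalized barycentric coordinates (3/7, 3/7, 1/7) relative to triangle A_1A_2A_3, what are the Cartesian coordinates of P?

P = (3/7)·A_1 + (3/7)·A_2 + (1/7)·A_3.
x-coordinate: (3/7)·2 + (3/7)·10 + (1/7)·2 = 38/7.
y-coordinate: (3/7)·(-4) + (3/7)·(-10) + (1/7)·(-16) = -58/7.

(38/7, -58/7)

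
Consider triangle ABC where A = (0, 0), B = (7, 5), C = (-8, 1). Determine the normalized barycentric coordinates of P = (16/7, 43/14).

(3/14, 4/7, 3/14)

Signed area of the reference triangle: [ABC] = ½·(0·(5−1) + 7·(1−0) + (-8)·(0−5)) = ½·(0 + 7 + 40) = 47/2.
[PBC] = ½·((16/7)·(5−1) + 7·(1−(43/14)) + (-8)·(43/14−5)) = ½·(64/7 − 29/2 + 108/7) = 141/28, so the A-coordinate is (141/28)/(47/2) = 3/14.
[APC] = ½·(0·(43/14−1) + (16/7)·(1−0) + (-8)·(0−(43/14))) = ½·(0 + 16/7 + 172/7) = 94/7, so the B-coordinate is 4/7.
[ABP] = ½·(0·(5−(43/14)) + 7·(43/14−0) + (16/7)·(0−5)) = ½·(0 + 43/2 − 80/7) = 141/28, so the C-coordinate is 3/14.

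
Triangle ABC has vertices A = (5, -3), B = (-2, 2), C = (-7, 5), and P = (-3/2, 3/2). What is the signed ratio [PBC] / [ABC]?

[ABC] = ½·(5·(2−5) + (-2)·(5−(-3)) + (-7)·(-3−2)) = ½·(-15 − 16 + 35) = 2.
[PBC] = ½·((-3/2)·(2−5) + (-2)·(5−(3/2)) + (-7)·(3/2−2)) = ½·(9/2 − 7 + 7/2) = 1/2, so the ratio is (1/2)/2 = 1/4.

1/4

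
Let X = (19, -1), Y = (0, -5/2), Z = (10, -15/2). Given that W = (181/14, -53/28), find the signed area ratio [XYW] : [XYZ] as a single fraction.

[XYZ] = ½·(19·(-5/2−(-15/2)) + 0·(-15/2−(-1)) + 10·(-1−(-5/2))) = ½·(95 + 0 + 15) = 55.
[XYW] = ½·(19·(-5/2−(-53/28)) + 0·(-53/28−(-1)) + (181/14)·(-1−(-5/2))) = ½·(-323/28 + 0 + 543/28) = 55/14, so the ratio is (55/14)/55 = 1/14.

1/14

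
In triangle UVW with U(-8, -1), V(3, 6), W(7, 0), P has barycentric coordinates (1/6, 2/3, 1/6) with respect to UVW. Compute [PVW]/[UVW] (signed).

1/6

The signed ratio [PVW]/[UVW] equals the barycentric coordinate of P at vertex U, which is 1/6.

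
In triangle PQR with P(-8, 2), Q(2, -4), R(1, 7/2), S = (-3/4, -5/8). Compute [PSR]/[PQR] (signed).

1/2

[PQR] = ½·((-8)·(-4−(7/2)) + 2·(7/2−2) + 1·(2−(-4))) = ½·(60 + 3 + 6) = 69/2.
[PSR] = ½·((-8)·(-5/8−(7/2)) + (-3/4)·(7/2−2) + 1·(2−(-5/8))) = ½·(33 − 9/8 + 21/8) = 69/4, so the ratio is (69/4)/(69/2) = 1/2.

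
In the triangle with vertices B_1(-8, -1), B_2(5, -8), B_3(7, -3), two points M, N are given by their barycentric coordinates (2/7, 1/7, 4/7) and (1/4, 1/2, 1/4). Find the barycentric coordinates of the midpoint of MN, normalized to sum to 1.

Since both coordinate triples sum to 1, the midpoint's barycentrics are the componentwise average.
(2/7+1/4)/2 = 15/56; similarly 9/28 and 23/56.

(15/56, 9/28, 23/56)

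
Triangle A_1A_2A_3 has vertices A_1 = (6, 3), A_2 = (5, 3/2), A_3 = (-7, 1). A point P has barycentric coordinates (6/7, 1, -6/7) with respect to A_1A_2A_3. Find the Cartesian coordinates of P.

P = (6/7)·A_1 + 1·A_2 + (-6/7)·A_3.
x-coordinate: (6/7)·6 + 1·5 + (-6/7)·(-7) = 113/7.
y-coordinate: (6/7)·3 + 1·(3/2) + (-6/7)·1 = 45/14.

(113/7, 45/14)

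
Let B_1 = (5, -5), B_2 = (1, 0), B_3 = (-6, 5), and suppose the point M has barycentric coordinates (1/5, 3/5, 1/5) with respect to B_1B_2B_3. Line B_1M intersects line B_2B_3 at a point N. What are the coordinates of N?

(-3/4, 5/4)

Line B_1M meets B_2B_3 where the B_1-coordinate vanishes; zeroing M's B_1-weight and renormalizing leaves B_2, B_3-weights 3/5 : 1/5 → (3/4, 1/4).
So N = (3/4)·B_2 + (1/4)·B_3 = (-3/4, 5/4).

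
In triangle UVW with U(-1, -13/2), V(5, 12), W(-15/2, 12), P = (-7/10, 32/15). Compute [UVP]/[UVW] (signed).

1/5

[UVW] = ½·((-1)·(12−12) + 5·(12−(-13/2)) + (-15/2)·(-13/2−12)) = ½·(0 + 185/2 + 555/4) = 925/8.
[UVP] = ½·((-1)·(12−(32/15)) + 5·(32/15−(-13/2)) + (-7/10)·(-13/2−12)) = ½·(-148/15 + 259/6 + 259/20) = 185/8, so the ratio is (185/8)/(925/8) = 1/5.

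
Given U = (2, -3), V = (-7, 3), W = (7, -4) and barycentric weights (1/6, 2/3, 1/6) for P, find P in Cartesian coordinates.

P = (1/6)·U + (2/3)·V + (1/6)·W.
x-coordinate: (1/6)·2 + (2/3)·(-7) + (1/6)·7 = -19/6.
y-coordinate: (1/6)·(-3) + (2/3)·3 + (1/6)·(-4) = 5/6.

(-19/6, 5/6)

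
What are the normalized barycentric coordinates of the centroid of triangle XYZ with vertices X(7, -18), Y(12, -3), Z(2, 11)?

The centroid is the average of the vertices, so each weight is 1/3.

(1/3, 1/3, 1/3)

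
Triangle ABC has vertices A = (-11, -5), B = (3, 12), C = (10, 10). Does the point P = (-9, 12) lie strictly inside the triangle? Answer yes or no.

Barycentric coordinates of P: (8/49, 109/49, -68/49).
The three coordinates are positive, positive, negative; a point is interior exactly when all three are positive.

no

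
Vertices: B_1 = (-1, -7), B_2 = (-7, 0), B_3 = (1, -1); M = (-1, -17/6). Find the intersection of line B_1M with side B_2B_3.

(-1, -3/4)

Barycentric coordinates of M with respect to B_1B_2B_3: (1/3, 1/6, 1/2).
On side B_2B_3 the B_1-coordinate is zero; dropping M's B_1-weight 1/3 and renormalizing the remaining 1/6 : 1/2 gives weights 1/4, 3/4 on B_2, B_3.
N = (1/4)·(-7, 0) + (3/4)·(1, -1) = (-1, -3/4).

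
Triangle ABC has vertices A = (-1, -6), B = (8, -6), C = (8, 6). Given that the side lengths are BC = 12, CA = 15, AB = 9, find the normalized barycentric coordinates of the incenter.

The incenter has barycentric coordinates proportional to the opposite side lengths: (12 : 15 : 9).
Normalizing by 12+15+9 = 36 gives (1/3, 5/12, 1/4).

(1/3, 5/12, 1/4)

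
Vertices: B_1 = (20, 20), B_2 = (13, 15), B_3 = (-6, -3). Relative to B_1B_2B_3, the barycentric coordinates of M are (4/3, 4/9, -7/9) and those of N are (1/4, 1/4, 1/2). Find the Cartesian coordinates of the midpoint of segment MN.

Barycentric coordinates of the midpoint are the average: (19/24, 25/72, -5/36).
Converting: (19/24)·B_1 + (25/72)·B_2 + (-5/36)·B_3 = (1525/72, 515/24).

(1525/72, 515/24)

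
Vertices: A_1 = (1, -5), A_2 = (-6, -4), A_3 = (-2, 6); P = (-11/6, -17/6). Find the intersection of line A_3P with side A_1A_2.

(-9/5, -23/5)

Barycentric coordinates of P with respect to A_1A_2A_3: (1/2, 1/3, 1/6).
On side A_1A_2 the A_3-coordinate is zero; dropping P's A_3-weight 1/6 and renormalizing the remaining 1/2 : 1/3 gives weights 3/5, 2/5 on A_1, A_2.
Q = (3/5)·(1, -5) + (2/5)·(-6, -4) = (-9/5, -23/5).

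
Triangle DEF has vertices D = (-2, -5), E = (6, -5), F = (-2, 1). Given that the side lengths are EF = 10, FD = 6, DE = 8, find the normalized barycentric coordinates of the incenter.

(5/12, 1/4, 1/3)

The incenter has barycentric coordinates proportional to the opposite side lengths: (10 : 6 : 8).
Normalizing by 10+6+8 = 24 gives (5/12, 1/4, 1/3).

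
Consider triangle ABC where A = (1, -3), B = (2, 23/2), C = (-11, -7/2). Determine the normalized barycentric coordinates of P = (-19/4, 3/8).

(1/4, 1/4, 1/2)

Signed area of the reference triangle: [ABC] = ½·(1·(23/2−(-7/2)) + 2·(-7/2−(-3)) + (-11)·(-3−(23/2))) = ½·(15 − 1 + 319/2) = 347/4.
[PBC] = ½·((-19/4)·(23/2−(-7/2)) + 2·(-7/2−(3/8)) + (-11)·(3/8−(23/2))) = ½·(-285/4 − 31/4 + 979/8) = 347/16, so the A-coordinate is (347/16)/(347/4) = 1/4.
[APC] = ½·(1·(3/8−(-7/2)) + (-19/4)·(-7/2−(-3)) + (-11)·(-3−(3/8))) = ½·(31/8 + 19/8 + 297/8) = 347/16, so the B-coordinate is 1/4.
[ABP] = ½·(1·(23/2−(3/8)) + 2·(3/8−(-3)) + (-19/4)·(-3−(23/2))) = ½·(89/8 + 27/4 + 551/8) = 347/8, so the C-coordinate is 1/2.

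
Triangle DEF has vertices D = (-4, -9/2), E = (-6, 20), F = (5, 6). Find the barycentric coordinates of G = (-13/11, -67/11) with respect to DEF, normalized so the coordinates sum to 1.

(10/11, -2/11, 3/11)

Signed area of the reference triangle: [DEF] = ½·((-4)·(20−6) + (-6)·(6−(-9/2)) + 5·(-9/2−20)) = ½·(-56 − 63 − 245/2) = -483/4.
[GEF] = ½·((-13/11)·(20−6) + (-6)·(6−(-67/11)) + 5·(-67/11−20)) = ½·(-182/11 − 798/11 − 1435/11) = -2415/22, so the D-coordinate is (-2415/22)/(-483/4) = 10/11.
[DGF] = ½·((-4)·(-67/11−6) + (-13/11)·(6−(-9/2)) + 5·(-9/2−(-67/11))) = ½·(532/11 − 273/22 + 175/22) = 483/22, so the E-coordinate is -2/11.
[DEG] = ½·((-4)·(20−(-67/11)) + (-6)·(-67/11−(-9/2)) + (-13/11)·(-9/2−20)) = ½·(-1148/11 + 105/11 + 637/22) = -1449/44, so the F-coordinate is 3/11.
Check: 10/11 − 2/11 + 3/11 = 1.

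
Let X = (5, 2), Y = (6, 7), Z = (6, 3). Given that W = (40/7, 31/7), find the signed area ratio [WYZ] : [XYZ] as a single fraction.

[XYZ] = ½·(5·(7−3) + 6·(3−2) + 6·(2−7)) = ½·(20 + 6 − 30) = -2.
[WYZ] = ½·((40/7)·(7−3) + 6·(3−(31/7)) + 6·(31/7−7)) = ½·(160/7 − 60/7 − 108/7) = -4/7, so the ratio is (-4/7)/(-2) = 2/7.

2/7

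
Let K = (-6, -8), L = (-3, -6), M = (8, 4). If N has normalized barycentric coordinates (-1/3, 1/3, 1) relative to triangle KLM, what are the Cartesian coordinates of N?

(9, 14/3)

N = (-1/3)·K + (1/3)·L + 1·M.
x-coordinate: (-1/3)·(-6) + (1/3)·(-3) + 1·8 = 9.
y-coordinate: (-1/3)·(-8) + (1/3)·(-6) + 1·4 = 14/3.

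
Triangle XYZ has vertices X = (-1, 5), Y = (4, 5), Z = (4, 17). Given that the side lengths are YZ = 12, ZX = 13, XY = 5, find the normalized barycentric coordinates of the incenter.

The incenter has barycentric coordinates proportional to the opposite side lengths: (12 : 13 : 5).
Normalizing by 12+13+5 = 30 gives (2/5, 13/30, 1/6).

(2/5, 13/30, 1/6)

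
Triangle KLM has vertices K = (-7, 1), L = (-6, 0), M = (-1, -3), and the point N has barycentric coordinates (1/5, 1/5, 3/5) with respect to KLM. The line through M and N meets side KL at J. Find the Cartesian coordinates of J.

Line MN meets KL where the M-coordinate vanishes; zeroing N's M-weight and renormalizing leaves K, L-weights 1/5 : 1/5 → (1/2, 1/2).
So J = (1/2)·K + (1/2)·L = (-13/2, 1/2).

(-13/2, 1/2)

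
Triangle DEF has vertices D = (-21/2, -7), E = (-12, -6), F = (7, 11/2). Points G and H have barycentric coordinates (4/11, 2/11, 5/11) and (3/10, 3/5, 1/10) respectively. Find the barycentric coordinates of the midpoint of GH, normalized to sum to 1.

(73/220, 43/110, 61/220)

Since both coordinate triples sum to 1, the midpoint's barycentrics are the componentwise average.
(4/11+3/10)/2 = 73/220; similarly 43/110 and 61/220.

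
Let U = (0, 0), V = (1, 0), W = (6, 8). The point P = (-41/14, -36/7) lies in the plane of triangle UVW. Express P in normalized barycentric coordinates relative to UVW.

Signed area of the reference triangle: [UVW] = ½·(0·(0−8) + 1·(8−0) + 6·(0−0)) = ½·(0 + 8 + 0) = 4.
[PVW] = ½·((-41/14)·(0−8) + 1·(8−(-36/7)) + 6·(-36/7−0)) = ½·(164/7 + 92/7 − 216/7) = 20/7, so the U-coordinate is (20/7)/4 = 5/7.
[UPW] = ½·(0·(-36/7−8) + (-41/14)·(8−0) + 6·(0−(-36/7))) = ½·(0 − 164/7 + 216/7) = 26/7, so the V-coordinate is 13/14.
[UVP] = ½·(0·(0−(-36/7)) + 1·(-36/7−0) + (-41/14)·(0−0)) = ½·(0 − 36/7 + 0) = -18/7, so the W-coordinate is -9/14.

(5/7, 13/14, -9/14)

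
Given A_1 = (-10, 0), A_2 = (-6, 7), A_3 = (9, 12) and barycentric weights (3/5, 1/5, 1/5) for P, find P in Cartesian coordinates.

P = (3/5)·A_1 + (1/5)·A_2 + (1/5)·A_3.
x-coordinate: (3/5)·(-10) + (1/5)·(-6) + (1/5)·9 = -27/5.
y-coordinate: (3/5)·0 + (1/5)·7 + (1/5)·12 = 19/5.

(-27/5, 19/5)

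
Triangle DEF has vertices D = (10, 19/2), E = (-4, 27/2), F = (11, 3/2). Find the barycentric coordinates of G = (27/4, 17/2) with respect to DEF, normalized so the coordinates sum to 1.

(1/2, 1/4, 1/4)

Signed area of the reference triangle: [DEF] = ½·(10·(27/2−(3/2)) + (-4)·(3/2−(19/2)) + 11·(19/2−(27/2))) = ½·(120 + 32 − 44) = 54.
[GEF] = ½·((27/4)·(27/2−(3/2)) + (-4)·(3/2−(17/2)) + 11·(17/2−(27/2))) = ½·(81 + 28 − 55) = 27, so the D-coordinate is 27/54 = 1/2.
[DGF] = ½·(10·(17/2−(3/2)) + (27/4)·(3/2−(19/2)) + 11·(19/2−(17/2))) = ½·(70 − 54 + 11) = 27/2, so the E-coordinate is 1/4.
[DEG] = ½·(10·(27/2−(17/2)) + (-4)·(17/2−(19/2)) + (27/4)·(19/2−(27/2))) = ½·(50 + 4 − 27) = 27/2, so the F-coordinate is 1/4.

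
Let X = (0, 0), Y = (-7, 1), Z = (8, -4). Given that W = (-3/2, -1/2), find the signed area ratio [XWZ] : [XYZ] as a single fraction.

[XYZ] = ½·(0·(1−(-4)) + (-7)·(-4−0) + 8·(0−1)) = ½·(0 + 28 − 8) = 10.
[XWZ] = ½·(0·(-1/2−(-4)) + (-3/2)·(-4−0) + 8·(0−(-1/2))) = ½·(0 + 6 + 4) = 5, so the ratio is 5/10 = 1/2.

1/2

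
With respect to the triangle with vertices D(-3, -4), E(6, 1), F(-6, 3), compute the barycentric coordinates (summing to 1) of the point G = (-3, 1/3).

Signed area of the reference triangle: [DEF] = ½·((-3)·(1−3) + 6·(3−(-4)) + (-6)·(-4−1)) = ½·(6 + 42 + 30) = 39.
[GEF] = ½·((-3)·(1−3) + 6·(3−(1/3)) + (-6)·(1/3−1)) = ½·(6 + 16 + 4) = 13, so the D-coordinate is 13/39 = 1/3.
[DGF] = ½·((-3)·(1/3−3) + (-3)·(3−(-4)) + (-6)·(-4−(1/3))) = ½·(8 − 21 + 26) = 13/2, so the E-coordinate is 1/6.
[DEG] = ½·((-3)·(1−(1/3)) + 6·(1/3−(-4)) + (-3)·(-4−1)) = ½·(-2 + 26 + 15) = 39/2, so the F-coordinate is 1/2.
Check: 1/3 + 1/6 + 1/2 = 1.

(1/3, 1/6, 1/2)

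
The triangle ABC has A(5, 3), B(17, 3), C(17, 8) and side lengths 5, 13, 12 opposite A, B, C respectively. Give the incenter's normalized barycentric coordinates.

(1/6, 13/30, 2/5)

The incenter has barycentric coordinates proportional to the opposite side lengths: (5 : 13 : 12).
Normalizing by 5+13+12 = 30 gives (1/6, 13/30, 2/5).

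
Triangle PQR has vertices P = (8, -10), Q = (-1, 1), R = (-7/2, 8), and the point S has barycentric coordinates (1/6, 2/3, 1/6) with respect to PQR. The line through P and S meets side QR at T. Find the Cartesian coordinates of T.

(-3/2, 12/5)

Line PS meets QR where the P-coordinate vanishes; zeroing S's P-weight and renormalizing leaves Q, R-weights 2/3 : 1/6 → (4/5, 1/5).
So T = (4/5)·Q + (1/5)·R = (-3/2, 12/5).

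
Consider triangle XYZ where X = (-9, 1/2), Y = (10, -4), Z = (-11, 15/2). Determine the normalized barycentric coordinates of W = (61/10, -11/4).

(3/20, 4/5, 1/20)

Signed area of the reference triangle: [XYZ] = ½·((-9)·(-4−(15/2)) + 10·(15/2−(1/2)) + (-11)·(1/2−(-4))) = ½·(207/2 + 70 − 99/2) = 62.
[WYZ] = ½·((61/10)·(-4−(15/2)) + 10·(15/2−(-11/4)) + (-11)·(-11/4−(-4))) = ½·(-1403/20 + 205/2 − 55/4) = 93/10, so the X-coordinate is (93/10)/62 = 3/20.
[XWZ] = ½·((-9)·(-11/4−(15/2)) + (61/10)·(15/2−(1/2)) + (-11)·(1/2−(-11/4))) = ½·(369/4 + 427/10 − 143/4) = 248/5, so the Y-coordinate is 4/5.
[XYW] = ½·((-9)·(-4−(-11/4)) + 10·(-11/4−(1/2)) + (61/10)·(1/2−(-4))) = ½·(45/4 − 65/2 + 549/20) = 31/10, so the Z-coordinate is 1/20.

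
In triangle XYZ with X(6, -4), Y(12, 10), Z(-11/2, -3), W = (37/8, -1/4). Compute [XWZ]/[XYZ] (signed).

[XYZ] = ½·(6·(10−(-3)) + 12·(-3−(-4)) + (-11/2)·(-4−10)) = ½·(78 + 12 + 77) = 167/2.
[XWZ] = ½·(6·(-1/4−(-3)) + (37/8)·(-3−(-4)) + (-11/2)·(-4−(-1/4))) = ½·(33/2 + 37/8 + 165/8) = 167/8, so the ratio is (167/8)/(167/2) = 1/4.

1/4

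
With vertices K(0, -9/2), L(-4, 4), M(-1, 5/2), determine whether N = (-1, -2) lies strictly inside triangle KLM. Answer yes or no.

Barycentric coordinates of N: (9/13, 3/13, 1/13).
The three coordinates are positive, positive, positive; a point is interior exactly when all three are positive.

yes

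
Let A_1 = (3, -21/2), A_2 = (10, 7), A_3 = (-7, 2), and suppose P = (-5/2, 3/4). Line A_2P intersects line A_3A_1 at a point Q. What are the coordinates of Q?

(-5, -1/2)

Barycentric coordinates of P with respect to A_1A_2A_3: (1/6, 1/6, 2/3).
On side A_3A_1 the A_2-coordinate is zero; dropping P's A_2-weight 1/6 and renormalizing the remaining 2/3 : 1/6 gives weights 4/5, 1/5 on A_3, A_1.
Q = (4/5)·(-7, 2) + (1/5)·(3, -21/2) = (-5, -1/2).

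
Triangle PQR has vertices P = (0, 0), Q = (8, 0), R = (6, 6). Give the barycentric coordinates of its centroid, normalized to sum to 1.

(1/3, 1/3, 1/3)

The centroid is the average of the vertices, so each weight is 1/3.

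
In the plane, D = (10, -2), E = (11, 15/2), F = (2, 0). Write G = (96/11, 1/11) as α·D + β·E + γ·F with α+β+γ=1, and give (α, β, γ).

Signed area of the reference triangle: [DEF] = ½·(10·(15/2−0) + 11·(0−(-2)) + 2·(-2−(15/2))) = ½·(75 + 22 − 19) = 39.
[GEF] = ½·((96/11)·(15/2−0) + 11·(0−(1/11)) + 2·(1/11−(15/2))) = ½·(720/11 − 1 − 163/11) = 273/11, so the D-coordinate is (273/11)/39 = 7/11.
[DGF] = ½·(10·(1/11−0) + (96/11)·(0−(-2)) + 2·(-2−(1/11))) = ½·(10/11 + 192/11 − 46/11) = 78/11, so the E-coordinate is 2/11.
[DEG] = ½·(10·(15/2−(1/11)) + 11·(1/11−(-2)) + (96/11)·(-2−(15/2))) = ½·(815/11 + 23 − 912/11) = 78/11, so the F-coordinate is 2/11.

(7/11, 2/11, 2/11)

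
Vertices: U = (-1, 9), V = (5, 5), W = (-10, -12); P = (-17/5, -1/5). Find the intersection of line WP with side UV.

(1, 23/3)

Barycentric coordinates of P with respect to UVW: (2/5, 1/5, 2/5).
On side UV the W-coordinate is zero; dropping P's W-weight 2/5 and renormalizing the remaining 2/5 : 1/5 gives weights 2/3, 1/3 on U, V.
Q = (2/3)·(-1, 9) + (1/3)·(5, 5) = (1, 23/3).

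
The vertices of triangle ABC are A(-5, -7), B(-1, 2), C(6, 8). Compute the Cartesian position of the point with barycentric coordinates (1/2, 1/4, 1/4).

P = (1/2)·A + (1/4)·B + (1/4)·C.
x-coordinate: (1/2)·(-5) + (1/4)·(-1) + (1/4)·6 = -5/4.
y-coordinate: (1/2)·(-7) + (1/4)·2 + (1/4)·8 = -1.

(-5/4, -1)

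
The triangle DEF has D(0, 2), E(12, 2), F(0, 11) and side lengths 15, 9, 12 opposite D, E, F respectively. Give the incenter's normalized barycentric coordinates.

(5/12, 1/4, 1/3)

The incenter has barycentric coordinates proportional to the opposite side lengths: (15 : 9 : 12).
Normalizing by 15+9+12 = 36 gives (5/12, 1/4, 1/3).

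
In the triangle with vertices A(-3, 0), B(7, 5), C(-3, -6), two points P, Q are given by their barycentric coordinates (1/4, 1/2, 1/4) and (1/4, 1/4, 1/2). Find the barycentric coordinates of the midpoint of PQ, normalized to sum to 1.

Since both coordinate triples sum to 1, the midpoint's barycentrics are the componentwise average.
(1/4+1/4)/2 = 1/4; similarly 3/8 and 3/8.

(1/4, 3/8, 3/8)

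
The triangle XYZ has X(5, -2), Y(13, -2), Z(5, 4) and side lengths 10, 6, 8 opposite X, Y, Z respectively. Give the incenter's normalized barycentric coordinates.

(5/12, 1/4, 1/3)

The incenter has barycentric coordinates proportional to the opposite side lengths: (10 : 6 : 8).
Normalizing by 10+6+8 = 24 gives (5/12, 1/4, 1/3).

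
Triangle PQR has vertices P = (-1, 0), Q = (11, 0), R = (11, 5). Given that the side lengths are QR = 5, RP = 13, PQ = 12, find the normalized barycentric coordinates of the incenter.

(1/6, 13/30, 2/5)

The incenter has barycentric coordinates proportional to the opposite side lengths: (5 : 13 : 12).
Normalizing by 5+13+12 = 30 gives (1/6, 13/30, 2/5).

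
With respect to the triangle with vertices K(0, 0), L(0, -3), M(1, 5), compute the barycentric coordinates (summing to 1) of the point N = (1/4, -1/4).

Signed area of the reference triangle: [KLM] = ½·(0·(-3−5) + 0·(5−0) + 1·(0−(-3))) = ½·(0 + 0 + 3) = 3/2.
[NLM] = ½·((1/4)·(-3−5) + 0·(5−(-1/4)) + 1·(-1/4−(-3))) = ½·(-2 + 0 + 11/4) = 3/8, so the K-coordinate is (3/8)/(3/2) = 1/4.
[KNM] = ½·(0·(-1/4−5) + (1/4)·(5−0) + 1·(0−(-1/4))) = ½·(0 + 5/4 + 1/4) = 3/4, so the L-coordinate is 1/2.
[KLN] = ½·(0·(-3−(-1/4)) + 0·(-1/4−0) + (1/4)·(0−(-3))) = ½·(0 + 0 + 3/4) = 3/8, so the M-coordinate is 1/4.
Check: 1/4 + 1/2 + 1/4 = 1.

(1/4, 1/2, 1/4)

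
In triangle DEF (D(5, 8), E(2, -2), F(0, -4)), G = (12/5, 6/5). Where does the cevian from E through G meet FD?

Barycentric coordinates of G with respect to DEF: (2/5, 1/5, 2/5).
On side FD the E-coordinate is zero; dropping G's E-weight 1/5 and renormalizing the remaining 2/5 : 2/5 gives weights 1/2, 1/2 on F, D.
H = (1/2)·(0, -4) + (1/2)·(5, 8) = (5/2, 2).

(5/2, 2)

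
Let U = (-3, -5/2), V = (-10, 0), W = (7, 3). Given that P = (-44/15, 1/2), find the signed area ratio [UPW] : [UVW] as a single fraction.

[UVW] = ½·((-3)·(0−3) + (-10)·(3−(-5/2)) + 7·(-5/2−0)) = ½·(9 − 55 − 35/2) = -127/4.
[UPW] = ½·((-3)·(1/2−3) + (-44/15)·(3−(-5/2)) + 7·(-5/2−(1/2))) = ½·(15/2 − 242/15 − 21) = -889/60, so the ratio is (-889/60)/(-127/4) = 7/15.

7/15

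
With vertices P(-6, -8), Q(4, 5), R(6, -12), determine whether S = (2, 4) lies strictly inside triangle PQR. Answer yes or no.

no

Barycentric coordinates of S: (9/49, 44/49, -4/49).
The three coordinates are positive, positive, negative; a point is interior exactly when all three are positive.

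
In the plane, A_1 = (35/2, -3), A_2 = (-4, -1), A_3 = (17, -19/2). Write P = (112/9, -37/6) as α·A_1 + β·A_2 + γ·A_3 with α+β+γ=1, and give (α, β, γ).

Signed area of the reference triangle: [A_1A_2A_3] = ½·((35/2)·(-1−(-19/2)) + (-4)·(-19/2−(-3)) + 17·(-3−(-1))) = ½·(595/4 + 26 − 34) = 563/8.
[PA_2A_3] = ½·((112/9)·(-1−(-19/2)) + (-4)·(-19/2−(-37/6)) + 17·(-37/6−(-1))) = ½·(952/9 + 40/3 − 527/6) = 563/36, so the A_1-coordinate is (563/36)/(563/8) = 2/9.
[A_1PA_3] = ½·((35/2)·(-37/6−(-19/2)) + (112/9)·(-19/2−(-3)) + 17·(-3−(-37/6))) = ½·(175/3 − 728/9 + 323/6) = 563/36, so the A_2-coordinate is 2/9.
[A_1A_2P] = ½·((35/2)·(-1−(-37/6)) + (-4)·(-37/6−(-3)) + (112/9)·(-3−(-1))) = ½·(1085/12 + 38/3 − 224/9) = 2815/72, so the A_3-coordinate is 5/9.
Check: 2/9 + 2/9 + 5/9 = 1.

(2/9, 2/9, 5/9)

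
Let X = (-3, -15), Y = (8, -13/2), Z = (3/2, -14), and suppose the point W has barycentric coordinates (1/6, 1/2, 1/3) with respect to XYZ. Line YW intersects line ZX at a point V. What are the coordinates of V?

Line YW meets ZX where the Y-coordinate vanishes; zeroing W's Y-weight and renormalizing leaves Z, X-weights 1/3 : 1/6 → (2/3, 1/3).
So V = (2/3)·Z + (1/3)·X = (0, -43/3).

(0, -43/3)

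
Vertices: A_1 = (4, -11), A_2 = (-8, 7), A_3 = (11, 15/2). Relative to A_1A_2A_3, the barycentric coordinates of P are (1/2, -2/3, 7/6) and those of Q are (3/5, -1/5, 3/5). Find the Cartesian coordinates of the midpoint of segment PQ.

(923/60, -59/24)

Barycentric coordinates of the midpoint are the average: (11/20, -13/30, 53/60).
Converting: (11/20)·A_1 + (-13/30)·A_2 + (53/60)·A_3 = (923/60, -59/24).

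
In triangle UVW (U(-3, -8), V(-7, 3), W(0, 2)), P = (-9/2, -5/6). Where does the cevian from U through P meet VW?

Barycentric coordinates of P with respect to UVW: (1/3, 1/2, 1/6).
On side VW the U-coordinate is zero; dropping P's U-weight 1/3 and renormalizing the remaining 1/2 : 1/6 gives weights 3/4, 1/4 on V, W.
Q = (3/4)·(-7, 3) + (1/4)·(0, 2) = (-21/4, 11/4).

(-21/4, 11/4)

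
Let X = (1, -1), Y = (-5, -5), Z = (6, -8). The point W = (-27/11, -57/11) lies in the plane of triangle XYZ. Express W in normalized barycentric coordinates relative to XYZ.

Signed area of the reference triangle: [XYZ] = ½·(1·(-5−(-8)) + (-5)·(-8−(-1)) + 6·(-1−(-5))) = ½·(3 + 35 + 24) = 31.
[WYZ] = ½·((-27/11)·(-5−(-8)) + (-5)·(-8−(-57/11)) + 6·(-57/11−(-5))) = ½·(-81/11 + 155/11 − 12/11) = 31/11, so the X-coordinate is (31/11)/31 = 1/11.
[XWZ] = ½·(1·(-57/11−(-8)) + (-27/11)·(-8−(-1)) + 6·(-1−(-57/11))) = ½·(31/11 + 189/11 + 276/11) = 248/11, so the Y-coordinate is 8/11.
[XYW] = ½·(1·(-5−(-57/11)) + (-5)·(-57/11−(-1)) + (-27/11)·(-1−(-5))) = ½·(2/11 + 230/11 − 108/11) = 62/11, so the Z-coordinate is 2/11.
Check: 1/11 + 8/11 + 2/11 = 1.

(1/11, 8/11, 2/11)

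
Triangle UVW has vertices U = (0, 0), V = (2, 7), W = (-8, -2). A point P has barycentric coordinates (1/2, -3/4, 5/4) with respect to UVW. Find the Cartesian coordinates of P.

P = (1/2)·U + (-3/4)·V + (5/4)·W.
x-coordinate: (1/2)·0 + (-3/4)·2 + (5/4)·(-8) = -23/2.
y-coordinate: (1/2)·0 + (-3/4)·7 + (5/4)·(-2) = -31/4.

(-23/2, -31/4)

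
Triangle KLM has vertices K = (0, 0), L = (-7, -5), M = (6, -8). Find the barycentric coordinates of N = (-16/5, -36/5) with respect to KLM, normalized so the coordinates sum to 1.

(-1/5, 4/5, 2/5)

Signed area of the reference triangle: [KLM] = ½·(0·(-5−(-8)) + (-7)·(-8−0) + 6·(0−(-5))) = ½·(0 + 56 + 30) = 43.
[NLM] = ½·((-16/5)·(-5−(-8)) + (-7)·(-8−(-36/5)) + 6·(-36/5−(-5))) = ½·(-48/5 + 28/5 − 66/5) = -43/5, so the K-coordinate is (-43/5)/43 = -1/5.
[KNM] = ½·(0·(-36/5−(-8)) + (-16/5)·(-8−0) + 6·(0−(-36/5))) = ½·(0 + 128/5 + 216/5) = 172/5, so the L-coordinate is 4/5.
[KLN] = ½·(0·(-5−(-36/5)) + (-7)·(-36/5−0) + (-16/5)·(0−(-5))) = ½·(0 + 252/5 − 16) = 86/5, so the M-coordinate is 2/5.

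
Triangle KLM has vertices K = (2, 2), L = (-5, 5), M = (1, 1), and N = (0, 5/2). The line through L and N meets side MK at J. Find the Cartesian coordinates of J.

(5/3, 5/3)

Barycentric coordinates of N with respect to KLM: (1/2, 1/4, 1/4).
On side MK the L-coordinate is zero; dropping N's L-weight 1/4 and renormalizing the remaining 1/4 : 1/2 gives weights 1/3, 2/3 on M, K.
J = (1/3)·(1, 1) + (2/3)·(2, 2) = (5/3, 5/3).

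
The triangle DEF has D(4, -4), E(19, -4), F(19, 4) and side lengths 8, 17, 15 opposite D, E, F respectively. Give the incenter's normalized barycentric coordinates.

The incenter has barycentric coordinates proportional to the opposite side lengths: (8 : 17 : 15).
Normalizing by 8+17+15 = 40 gives (1/5, 17/40, 3/8).

(1/5, 17/40, 3/8)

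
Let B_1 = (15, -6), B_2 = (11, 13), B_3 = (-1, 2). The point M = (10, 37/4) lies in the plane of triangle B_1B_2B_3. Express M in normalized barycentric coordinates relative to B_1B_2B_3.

(1/8, 3/4, 1/8)

Signed area of the reference triangle: [B_1B_2B_3] = ½·(15·(13−2) + 11·(2−(-6)) + (-1)·(-6−13)) = ½·(165 + 88 + 19) = 136.
[MB_2B_3] = ½·(10·(13−2) + 11·(2−(37/4)) + (-1)·(37/4−13)) = ½·(110 − 319/4 + 15/4) = 17, so the B_1-coordinate is 17/136 = 1/8.
[B_1MB_3] = ½·(15·(37/4−2) + 10·(2−(-6)) + (-1)·(-6−(37/4))) = ½·(435/4 + 80 + 61/4) = 102, so the B_2-coordinate is 3/4.
[B_1B_2M] = ½·(15·(13−(37/4)) + 11·(37/4−(-6)) + 10·(-6−13)) = ½·(225/4 + 671/4 − 190) = 17, so the B_3-coordinate is 1/8.
Check: 1/8 + 3/4 + 1/8 = 1.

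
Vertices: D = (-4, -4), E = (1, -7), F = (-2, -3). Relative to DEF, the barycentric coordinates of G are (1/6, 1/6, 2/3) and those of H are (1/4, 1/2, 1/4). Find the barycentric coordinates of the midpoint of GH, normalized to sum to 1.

Since both coordinate triples sum to 1, the midpoint's barycentrics are the componentwise average.
(1/6+1/4)/2 = 5/24; similarly 1/3 and 11/24.

(5/24, 1/3, 11/24)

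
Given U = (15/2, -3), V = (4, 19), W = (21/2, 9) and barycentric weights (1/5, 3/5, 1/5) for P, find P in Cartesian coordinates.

(6, 63/5)

P = (1/5)·U + (3/5)·V + (1/5)·W.
x-coordinate: (1/5)·(15/2) + (3/5)·4 + (1/5)·(21/2) = 6.
y-coordinate: (1/5)·(-3) + (3/5)·19 + (1/5)·9 = 63/5.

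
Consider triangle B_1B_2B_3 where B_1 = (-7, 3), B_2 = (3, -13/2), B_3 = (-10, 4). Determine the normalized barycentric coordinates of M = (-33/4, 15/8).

Signed area of the reference triangle: [B_1B_2B_3] = ½·((-7)·(-13/2−4) + 3·(4−3) + (-10)·(3−(-13/2))) = ½·(147/2 + 3 − 95) = -37/4.
[MB_2B_3] = ½·((-33/4)·(-13/2−4) + 3·(4−(15/8)) + (-10)·(15/8−(-13/2))) = ½·(693/8 + 51/8 − 335/4) = 37/8, so the B_1-coordinate is (37/8)/(-37/4) = -1/2.
[B_1MB_3] = ½·((-7)·(15/8−4) + (-33/4)·(4−3) + (-10)·(3−(15/8))) = ½·(119/8 − 33/4 − 45/4) = -37/16, so the B_2-coordinate is 1/4.
[B_1B_2M] = ½·((-7)·(-13/2−(15/8)) + 3·(15/8−3) + (-33/4)·(3−(-13/2))) = ½·(469/8 − 27/8 − 627/8) = -185/16, so the B_3-coordinate is 5/4.

(-1/2, 1/4, 5/4)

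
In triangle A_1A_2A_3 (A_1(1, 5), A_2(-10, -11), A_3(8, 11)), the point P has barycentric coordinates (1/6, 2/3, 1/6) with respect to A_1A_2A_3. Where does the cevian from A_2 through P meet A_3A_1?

(9/2, 8)

Line A_2P meets A_3A_1 where the A_2-coordinate vanishes; zeroing P's A_2-weight and renormalizing leaves A_3, A_1-weights 1/6 : 1/6 → (1/2, 1/2).
So Q = (1/2)·A_3 + (1/2)·A_1 = (9/2, 8).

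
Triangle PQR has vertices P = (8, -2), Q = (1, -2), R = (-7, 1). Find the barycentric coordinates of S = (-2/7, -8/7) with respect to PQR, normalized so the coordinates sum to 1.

Signed area of the reference triangle: [PQR] = ½·(8·(-2−1) + 1·(1−(-2)) + (-7)·(-2−(-2))) = ½·(-24 + 3 + 0) = -21/2.
[SQR] = ½·((-2/7)·(-2−1) + 1·(1−(-8/7)) + (-7)·(-8/7−(-2))) = ½·(6/7 + 15/7 − 6) = -3/2, so the P-coordinate is (-3/2)/(-21/2) = 1/7.
[PSR] = ½·(8·(-8/7−1) + (-2/7)·(1−(-2)) + (-7)·(-2−(-8/7))) = ½·(-120/7 − 6/7 + 6) = -6, so the Q-coordinate is 4/7.
[PQS] = ½·(8·(-2−(-8/7)) + 1·(-8/7−(-2)) + (-2/7)·(-2−(-2))) = ½·(-48/7 + 6/7 + 0) = -3, so the R-coordinate is 2/7.

(1/7, 4/7, 2/7)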